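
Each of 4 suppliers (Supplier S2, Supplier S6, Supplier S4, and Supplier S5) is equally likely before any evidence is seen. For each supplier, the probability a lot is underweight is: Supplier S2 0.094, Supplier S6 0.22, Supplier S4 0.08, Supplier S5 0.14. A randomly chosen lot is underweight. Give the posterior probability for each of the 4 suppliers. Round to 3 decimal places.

With a uniform prior (1/4 each), posterior ∝ likelihood:
  Supplier S2: 0.094
  Supplier S6: 0.22
  Supplier S4: 0.08
  Supplier S5: 0.14
Total = 0.534.
P(Supplier S2 | underweight) = 0.094/0.534 ≈ 0.176
P(Supplier S6 | underweight) = 0.22/0.534 ≈ 0.412
P(Supplier S4 | underweight) = 0.08/0.534 ≈ 0.150
P(Supplier S5 | underweight) = 0.14/0.534 ≈ 0.262

Supplier S2 0.176, Supplier S6 0.412, Supplier S4 0.150, Supplier S5 0.262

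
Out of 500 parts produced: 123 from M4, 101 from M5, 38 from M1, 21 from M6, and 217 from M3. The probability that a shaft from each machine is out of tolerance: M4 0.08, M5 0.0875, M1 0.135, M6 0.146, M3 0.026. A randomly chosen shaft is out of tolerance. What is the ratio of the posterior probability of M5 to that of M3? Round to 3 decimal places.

1.566

Unnormalized posteriors (prior × likelihood):
  M4: 0.246 × 0.08 = 0.01968
  M5: 0.202 × 0.0875 = 0.017675
  M1: 0.076 × 0.135 = 0.01026
  M6: 0.042 × 0.146 = 0.006132
  M3: 0.434 × 0.026 = 0.011284
Normalizing constant = 0.065031.
The ratio is 0.017675 / 0.011284 (the normalizer cancels) = 1.566.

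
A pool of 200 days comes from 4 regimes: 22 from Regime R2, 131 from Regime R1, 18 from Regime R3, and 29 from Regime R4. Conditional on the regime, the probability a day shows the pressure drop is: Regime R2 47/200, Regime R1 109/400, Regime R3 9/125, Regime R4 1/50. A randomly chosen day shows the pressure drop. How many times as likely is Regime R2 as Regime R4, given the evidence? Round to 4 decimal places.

Unnormalized posteriors (prior × likelihood):
  Regime R2: 0.11 × 0.235 = 0.02585
  Regime R1: 0.655 × 0.2725 = 0.1784875
  Regime R3: 0.09 × 0.072 = 0.00648
  Regime R4: 0.145 × 0.02 = 0.0029
Total = 0.2137175.
The ratio is 0.02585 / 0.0029 (the normalizer cancels) = 8.9138.

8.9138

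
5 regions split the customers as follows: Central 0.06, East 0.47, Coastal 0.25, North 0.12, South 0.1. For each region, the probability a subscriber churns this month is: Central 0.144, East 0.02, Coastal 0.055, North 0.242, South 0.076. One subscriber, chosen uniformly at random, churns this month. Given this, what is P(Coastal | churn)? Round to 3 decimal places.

0.201

Prior × likelihood for each hypothesis:
  Central: 0.06 × 0.144 = 0.00864
  East: 0.47 × 0.02 = 0.0094
  Coastal: 0.25 × 0.055 = 0.01375
  North: 0.12 × 0.242 = 0.02904
  South: 0.1 × 0.076 = 0.0076
Normalizing constant = 0.06843.
P(Coastal | evidence) = 0.01375 / 0.06843 ≈ 0.201.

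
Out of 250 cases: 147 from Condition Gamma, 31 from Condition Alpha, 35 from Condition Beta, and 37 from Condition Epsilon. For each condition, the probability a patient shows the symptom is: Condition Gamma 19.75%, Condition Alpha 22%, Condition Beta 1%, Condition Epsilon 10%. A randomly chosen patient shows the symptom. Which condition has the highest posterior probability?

Unnormalized posteriors (prior × likelihood):
  Condition Gamma: 0.588 × 0.1975 = 0.11613
  Condition Alpha: 0.124 × 0.22 = 0.02728
  Condition Beta: 0.14 × 0.01 = 0.0014
  Condition Epsilon: 0.148 × 0.1 = 0.0148
Normalizing constant = 0.15961.
Largest term belongs to Condition Gamma, so Condition Gamma is most probable.

Condition Gamma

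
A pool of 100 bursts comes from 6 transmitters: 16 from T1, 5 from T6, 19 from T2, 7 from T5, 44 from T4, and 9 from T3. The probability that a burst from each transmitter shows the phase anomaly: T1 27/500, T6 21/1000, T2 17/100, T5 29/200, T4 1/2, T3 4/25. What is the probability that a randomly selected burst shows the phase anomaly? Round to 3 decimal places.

0.287

Compute prior × likelihood for every hypothesis:
  T1: 0.16 × 0.054 = 0.00864
  T6: 0.05 × 0.021 = 0.00105
  T2: 0.19 × 0.17 = 0.0323
  T5: 0.07 × 0.145 = 0.01015
  T4: 0.44 × 0.5 = 0.22
  T3: 0.09 × 0.16 = 0.0144
P(anomaly) = 0.00864 + 0.00105 + 0.0323 + 0.01015 + 0.22 + 0.0144 = 0.28654 → 0.287.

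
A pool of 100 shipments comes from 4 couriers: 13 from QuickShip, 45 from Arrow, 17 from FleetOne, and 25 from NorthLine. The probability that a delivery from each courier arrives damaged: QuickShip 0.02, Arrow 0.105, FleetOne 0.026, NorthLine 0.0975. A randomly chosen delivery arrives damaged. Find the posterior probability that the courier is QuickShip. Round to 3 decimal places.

0.033

Compute prior × likelihood for every hypothesis:
  QuickShip: 0.13 × 0.02 = 0.0026
  Arrow: 0.45 × 0.105 = 0.04725
  FleetOne: 0.17 × 0.026 = 0.00442
  NorthLine: 0.25 × 0.0975 = 0.024375
Total = 0.078645.
P(QuickShip | evidence) = 0.0026 / 0.078645 ≈ 0.033.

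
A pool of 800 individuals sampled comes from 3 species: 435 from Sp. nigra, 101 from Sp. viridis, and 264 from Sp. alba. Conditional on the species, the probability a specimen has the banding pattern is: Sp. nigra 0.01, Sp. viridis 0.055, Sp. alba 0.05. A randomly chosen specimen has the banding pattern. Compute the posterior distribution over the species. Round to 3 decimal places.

Compute prior × likelihood for every hypothesis:
  Sp. nigra: 0.54375 × 0.01 = 0.0054375
  Sp. viridis: 0.12625 × 0.055 = 0.00694375
  Sp. alba: 0.33 × 0.05 = 0.0165
Total = 0.02888125.
P(Sp. nigra | banded) = 0.0054375/0.02888125 ≈ 0.188
P(Sp. viridis | banded) = 0.00694375/0.02888125 ≈ 0.240
P(Sp. alba | banded) = 0.0165/0.02888125 ≈ 0.571

Sp. nigra 0.188, Sp. viridis 0.240, Sp. alba 0.571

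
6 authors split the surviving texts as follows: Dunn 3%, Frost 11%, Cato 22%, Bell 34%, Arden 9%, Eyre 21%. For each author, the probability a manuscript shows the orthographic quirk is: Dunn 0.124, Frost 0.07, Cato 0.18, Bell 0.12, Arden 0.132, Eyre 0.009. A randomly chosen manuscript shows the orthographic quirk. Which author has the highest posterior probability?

Bell

By Bayes' rule, posterior ∝ prior × likelihood:
  Dunn: 0.03 × 0.124 = 0.00372
  Frost: 0.11 × 0.07 = 0.0077
  Cato: 0.22 × 0.18 = 0.0396
  Bell: 0.34 × 0.12 = 0.0408
  Arden: 0.09 × 0.132 = 0.01188
  Eyre: 0.21 × 0.009 = 0.00189
Total = 0.10559.
Largest term belongs to Bell, so Bell is most probable.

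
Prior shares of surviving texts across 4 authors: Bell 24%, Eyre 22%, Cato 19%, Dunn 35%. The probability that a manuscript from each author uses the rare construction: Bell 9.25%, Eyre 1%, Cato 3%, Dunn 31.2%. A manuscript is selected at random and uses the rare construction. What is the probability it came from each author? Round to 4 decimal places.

Unnormalized posteriors (prior × likelihood):
  Bell: 0.24 × 0.0925 = 0.0222
  Eyre: 0.22 × 0.01 = 0.0022
  Cato: 0.19 × 0.03 = 0.0057
  Dunn: 0.35 × 0.312 = 0.1092
Sum = 0.1393.
P(Bell | rare-form) = 0.0222/0.1393 ≈ 0.1594
P(Eyre | rare-form) = 0.0022/0.1393 ≈ 0.0158
P(Cato | rare-form) = 0.0057/0.1393 ≈ 0.0409
P(Dunn | rare-form) = 0.1092/0.1393 ≈ 0.7839

Bell 0.1594, Eyre 0.0158, Cato 0.0409, Dunn 0.7839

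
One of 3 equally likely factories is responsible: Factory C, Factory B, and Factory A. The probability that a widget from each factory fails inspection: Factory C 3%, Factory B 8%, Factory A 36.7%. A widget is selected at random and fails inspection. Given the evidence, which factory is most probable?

With a uniform prior (1/3 each), posterior ∝ likelihood:
  Factory C: 0.03
  Factory B: 0.08
  Factory A: 0.367
Normalizing constant = 0.477.
Largest term belongs to Factory A, so Factory A is most probable.

Factory A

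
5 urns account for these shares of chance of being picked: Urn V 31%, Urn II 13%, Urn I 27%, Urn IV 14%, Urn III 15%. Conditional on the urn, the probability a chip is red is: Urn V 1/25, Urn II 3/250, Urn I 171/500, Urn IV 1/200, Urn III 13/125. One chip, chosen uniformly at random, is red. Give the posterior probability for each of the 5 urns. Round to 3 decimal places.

Unnormalized posteriors (prior × likelihood):
  Urn V: 0.31 × 0.04 = 0.0124
  Urn II: 0.13 × 0.012 = 0.00156
  Urn I: 0.27 × 0.342 = 0.09234
  Urn IV: 0.14 × 0.005 = 0.0007
  Urn III: 0.15 × 0.104 = 0.0156
Normalizing constant = 0.1226.
P(Urn V | red) = 0.0124/0.1226 ≈ 0.101
P(Urn II | red) = 0.00156/0.1226 ≈ 0.013
P(Urn I | red) = 0.09234/0.1226 ≈ 0.753
P(Urn IV | red) = 0.0007/0.1226 ≈ 0.006
P(Urn III | red) = 0.0156/0.1226 ≈ 0.127

Urn V 0.101, Urn II 0.013, Urn I 0.753, Urn IV 0.006, Urn III 0.127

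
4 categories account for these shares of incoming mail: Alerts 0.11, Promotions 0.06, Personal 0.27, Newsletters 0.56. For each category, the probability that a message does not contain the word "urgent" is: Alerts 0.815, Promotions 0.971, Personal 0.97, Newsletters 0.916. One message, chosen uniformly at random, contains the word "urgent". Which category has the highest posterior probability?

Taking complements, P(urgent-flag | each) = Alerts 0.185, Promotions 0.029, Personal 0.03, Newsletters 0.084.
Unnormalized posteriors (prior × likelihood):
  Alerts: 0.11 × 0.185 = 0.02035
  Promotions: 0.06 × 0.029 = 0.00174
  Personal: 0.27 × 0.03 = 0.0081
  Newsletters: 0.56 × 0.084 = 0.04704
Normalizing constant = 0.07723.
Largest term belongs to Newsletters, so Newsletters is most probable.

Newsletters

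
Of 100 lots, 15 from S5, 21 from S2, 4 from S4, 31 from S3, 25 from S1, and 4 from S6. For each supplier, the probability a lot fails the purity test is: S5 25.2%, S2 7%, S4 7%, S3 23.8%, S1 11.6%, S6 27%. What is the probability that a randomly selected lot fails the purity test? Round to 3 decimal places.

Unnormalized posteriors (prior × likelihood):
  S5: 0.15 × 0.252 = 0.0378
  S2: 0.21 × 0.07 = 0.0147
  S4: 0.04 × 0.07 = 0.0028
  S3: 0.31 × 0.238 = 0.07378
  S1: 0.25 × 0.116 = 0.029
  S6: 0.04 × 0.27 = 0.0108
P(off-spec) = 0.0378 + 0.0147 + 0.0028 + 0.07378 + 0.029 + 0.0108 = 0.16888 → 0.169.

0.169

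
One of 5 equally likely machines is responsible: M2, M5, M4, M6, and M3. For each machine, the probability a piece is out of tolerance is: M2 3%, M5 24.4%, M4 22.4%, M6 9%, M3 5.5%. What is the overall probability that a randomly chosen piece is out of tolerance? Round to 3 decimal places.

With a uniform prior (1/5 each), posterior ∝ likelihood:
  M2: 0.03
  M5: 0.244
  M4: 0.224
  M6: 0.09
  M3: 0.055
P(oversize) = (1/5) × (0.03 + 0.244 + 0.224 + 0.09 + 0.055) = 0.643/5 ≈ 0.129.

0.129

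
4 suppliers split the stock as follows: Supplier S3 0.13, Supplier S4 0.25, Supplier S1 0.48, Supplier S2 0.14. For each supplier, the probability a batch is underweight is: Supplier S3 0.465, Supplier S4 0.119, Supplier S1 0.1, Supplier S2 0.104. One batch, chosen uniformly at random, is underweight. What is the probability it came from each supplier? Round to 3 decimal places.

By Bayes' rule, posterior ∝ prior × likelihood:
  Supplier S3: 0.13 × 0.465 = 0.06045
  Supplier S4: 0.25 × 0.119 = 0.02975
  Supplier S1: 0.48 × 0.1 = 0.048
  Supplier S2: 0.14 × 0.104 = 0.01456
Normalizing constant = 0.15276.
P(Supplier S3 | underweight) = 0.06045/0.15276 ≈ 0.396
P(Supplier S4 | underweight) = 0.02975/0.15276 ≈ 0.195
P(Supplier S1 | underweight) = 0.048/0.15276 ≈ 0.314
P(Supplier S2 | underweight) = 0.01456/0.15276 ≈ 0.095

Supplier S3 0.396, Supplier S4 0.195, Supplier S1 0.314, Supplier S2 0.095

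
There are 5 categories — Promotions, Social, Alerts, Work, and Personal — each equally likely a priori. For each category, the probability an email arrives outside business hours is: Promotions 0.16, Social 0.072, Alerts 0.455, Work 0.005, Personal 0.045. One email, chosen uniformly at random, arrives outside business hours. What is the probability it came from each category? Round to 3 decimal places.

Promotions 0.217, Social 0.098, Alerts 0.617, Work 0.007, Personal 0.061

With a uniform prior (1/5 each), posterior ∝ likelihood:
  Promotions: 0.16
  Social: 0.072
  Alerts: 0.455
  Work: 0.005
  Personal: 0.045
Normalizing constant = 0.737.
P(Promotions | off-hours) = 0.16/0.737 ≈ 0.217
P(Social | off-hours) = 0.072/0.737 ≈ 0.098
P(Alerts | off-hours) = 0.455/0.737 ≈ 0.617
P(Work | off-hours) = 0.005/0.737 ≈ 0.007
P(Personal | off-hours) = 0.045/0.737 ≈ 0.061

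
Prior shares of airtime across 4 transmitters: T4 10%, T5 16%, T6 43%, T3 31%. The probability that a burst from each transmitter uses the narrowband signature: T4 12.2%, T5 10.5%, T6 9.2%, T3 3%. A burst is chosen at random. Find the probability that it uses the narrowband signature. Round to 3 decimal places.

Unnormalized posteriors (prior × likelihood):
  T4: 0.1 × 0.122 = 0.0122
  T5: 0.16 × 0.105 = 0.0168
  T6: 0.43 × 0.092 = 0.03956
  T3: 0.31 × 0.03 = 0.0093
P(narrowband) = 0.0122 + 0.0168 + 0.03956 + 0.0093 = 0.07786 → 0.078.

0.078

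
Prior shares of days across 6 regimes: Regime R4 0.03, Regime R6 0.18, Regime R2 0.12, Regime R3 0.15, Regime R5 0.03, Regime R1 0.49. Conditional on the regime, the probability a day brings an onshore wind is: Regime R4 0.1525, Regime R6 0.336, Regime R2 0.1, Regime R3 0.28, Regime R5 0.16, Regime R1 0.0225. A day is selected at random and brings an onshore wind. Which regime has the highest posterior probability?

By Bayes' rule, posterior ∝ prior × likelihood:
  Regime R4: 0.03 × 0.1525 = 0.004575
  Regime R6: 0.18 × 0.336 = 0.06048
  Regime R2: 0.12 × 0.1 = 0.012
  Regime R3: 0.15 × 0.28 = 0.042
  Regime R5: 0.03 × 0.16 = 0.0048
  Regime R1: 0.49 × 0.0225 = 0.011025
Sum = 0.13488.
Largest term belongs to Regime R6, so Regime R6 is most probable.

Regime R6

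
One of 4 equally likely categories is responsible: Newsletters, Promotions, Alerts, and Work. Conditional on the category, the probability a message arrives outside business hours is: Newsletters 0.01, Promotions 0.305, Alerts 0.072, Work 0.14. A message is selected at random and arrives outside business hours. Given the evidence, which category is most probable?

Promotions

With a uniform prior (1/4 each), posterior ∝ likelihood:
  Newsletters: 0.01
  Promotions: 0.305
  Alerts: 0.072
  Work: 0.14
Sum = 0.527.
Largest term belongs to Promotions, so Promotions is most probable.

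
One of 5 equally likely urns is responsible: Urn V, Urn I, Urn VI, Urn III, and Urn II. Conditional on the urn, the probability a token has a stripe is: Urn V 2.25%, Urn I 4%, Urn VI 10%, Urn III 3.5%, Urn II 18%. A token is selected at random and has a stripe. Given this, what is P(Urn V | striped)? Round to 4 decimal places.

With a uniform prior (1/5 each), posterior ∝ likelihood:
  Urn V: 0.0225
  Urn I: 0.04
  Urn VI: 0.1
  Urn III: 0.035
  Urn II: 0.18
Sum = 0.3775.
P(Urn V | evidence) = 0.0225 / 0.3775 ≈ 0.0596.

0.0596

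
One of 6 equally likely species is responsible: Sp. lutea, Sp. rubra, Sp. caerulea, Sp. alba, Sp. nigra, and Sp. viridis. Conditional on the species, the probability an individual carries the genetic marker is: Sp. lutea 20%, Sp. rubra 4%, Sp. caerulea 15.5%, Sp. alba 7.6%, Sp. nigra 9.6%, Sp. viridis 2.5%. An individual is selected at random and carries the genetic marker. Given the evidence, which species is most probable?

Since the prior is uniform, the posterior is proportional to the likelihood:
  Sp. lutea: 0.2
  Sp. rubra: 0.04
  Sp. caerulea: 0.155
  Sp. alba: 0.076
  Sp. nigra: 0.096
  Sp. viridis: 0.025
Sum = 0.592.
Largest term belongs to Sp. lutea, so Sp. lutea is most probable.

Sp. lutea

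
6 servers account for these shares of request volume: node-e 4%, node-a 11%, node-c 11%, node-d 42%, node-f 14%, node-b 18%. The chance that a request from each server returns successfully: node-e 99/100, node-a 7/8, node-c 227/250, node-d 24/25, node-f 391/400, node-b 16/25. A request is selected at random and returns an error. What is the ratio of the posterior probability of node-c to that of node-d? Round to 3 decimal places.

0.602

Taking complements, P(error | each) = node-e 0.01, node-a 0.125, node-c 0.092, node-d 0.04, node-f 0.0225, node-b 0.36.
Prior × likelihood for each hypothesis:
  node-e: 0.04 × 0.01 = 0.0004
  node-a: 0.11 × 0.125 = 0.01375
  node-c: 0.11 × 0.092 = 0.01012
  node-d: 0.42 × 0.04 = 0.0168
  node-f: 0.14 × 0.0225 = 0.00315
  node-b: 0.18 × 0.36 = 0.0648
Sum = 0.10902.
The ratio is 0.01012 / 0.0168 (the normalizer cancels) = 0.602.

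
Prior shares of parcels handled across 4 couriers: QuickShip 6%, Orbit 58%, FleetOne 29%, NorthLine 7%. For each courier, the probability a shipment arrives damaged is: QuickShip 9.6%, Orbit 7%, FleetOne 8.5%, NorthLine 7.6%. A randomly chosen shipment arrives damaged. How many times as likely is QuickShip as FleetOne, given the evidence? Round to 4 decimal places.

0.2337

Prior × likelihood for each hypothesis:
  QuickShip: 0.06 × 0.096 = 0.00576
  Orbit: 0.58 × 0.07 = 0.0406
  FleetOne: 0.29 × 0.085 = 0.02465
  NorthLine: 0.07 × 0.076 = 0.00532
Total = 0.07633.
The ratio is 0.00576 / 0.02465 (the normalizer cancels) = 0.2337.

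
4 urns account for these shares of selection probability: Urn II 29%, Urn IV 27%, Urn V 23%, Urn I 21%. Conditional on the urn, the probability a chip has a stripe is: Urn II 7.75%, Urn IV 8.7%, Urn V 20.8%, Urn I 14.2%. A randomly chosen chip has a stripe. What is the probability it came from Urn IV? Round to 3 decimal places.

Compute prior × likelihood for every hypothesis:
  Urn II: 0.29 × 0.0775 = 0.022475
  Urn IV: 0.27 × 0.087 = 0.02349
  Urn V: 0.23 × 0.208 = 0.04784
  Urn I: 0.21 × 0.142 = 0.02982
Normalizing constant = 0.123625.
P(Urn IV | evidence) = 0.02349 / 0.123625 ≈ 0.190.

0.190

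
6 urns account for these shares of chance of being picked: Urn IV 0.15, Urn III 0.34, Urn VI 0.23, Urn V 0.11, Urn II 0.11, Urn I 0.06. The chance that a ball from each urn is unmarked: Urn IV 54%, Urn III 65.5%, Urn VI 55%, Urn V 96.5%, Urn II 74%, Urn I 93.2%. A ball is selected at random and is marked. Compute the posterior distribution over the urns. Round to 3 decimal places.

Urn IV 0.211, Urn III 0.359, Urn VI 0.317, Urn V 0.012, Urn II 0.088, Urn I 0.013

Taking complements, P(marked | each) = Urn IV 0.46, Urn III 0.345, Urn VI 0.45, Urn V 0.035, Urn II 0.26, Urn I 0.068.
Prior × likelihood for each hypothesis:
  Urn IV: 0.15 × 0.46 = 0.069
  Urn III: 0.34 × 0.345 = 0.1173
  Urn VI: 0.23 × 0.45 = 0.1035
  Urn V: 0.11 × 0.035 = 0.00385
  Urn II: 0.11 × 0.26 = 0.0286
  Urn I: 0.06 × 0.068 = 0.00408
Total = 0.32633.
P(Urn IV | marked) = 0.069/0.32633 ≈ 0.211
P(Urn III | marked) = 0.1173/0.32633 ≈ 0.359
P(Urn VI | marked) = 0.1035/0.32633 ≈ 0.317
P(Urn V | marked) = 0.00385/0.32633 ≈ 0.012
P(Urn II | marked) = 0.0286/0.32633 ≈ 0.088
P(Urn I | marked) = 0.00408/0.32633 ≈ 0.013
(Check: 0.211+0.359+0.317+0.012+0.088+0.013 = 1.000.)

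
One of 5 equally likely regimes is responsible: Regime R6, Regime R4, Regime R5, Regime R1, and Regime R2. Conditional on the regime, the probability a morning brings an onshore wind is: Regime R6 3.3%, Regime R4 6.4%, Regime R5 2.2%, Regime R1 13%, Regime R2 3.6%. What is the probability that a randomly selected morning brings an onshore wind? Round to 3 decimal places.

0.057

Since the prior is uniform, the posterior is proportional to the likelihood:
  Regime R6: 0.033
  Regime R4: 0.064
  Regime R5: 0.022
  Regime R1: 0.13
  Regime R2: 0.036
P(onshore) = (1/5) × (0.033 + 0.064 + 0.022 + 0.13 + 0.036) = 0.285/5 ≈ 0.057.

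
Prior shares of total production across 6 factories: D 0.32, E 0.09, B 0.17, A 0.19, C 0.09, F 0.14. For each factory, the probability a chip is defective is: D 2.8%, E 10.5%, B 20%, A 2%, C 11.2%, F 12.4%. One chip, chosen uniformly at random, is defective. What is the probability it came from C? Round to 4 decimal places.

Compute prior × likelihood for every hypothesis:
  D: 0.32 × 0.028 = 0.00896
  E: 0.09 × 0.105 = 0.00945
  B: 0.17 × 0.2 = 0.034
  A: 0.19 × 0.02 = 0.0038
  C: 0.09 × 0.112 = 0.01008
  F: 0.14 × 0.124 = 0.01736
Sum = 0.08365.
P(C | evidence) = 0.01008 / 0.08365 ≈ 0.1205.

0.1205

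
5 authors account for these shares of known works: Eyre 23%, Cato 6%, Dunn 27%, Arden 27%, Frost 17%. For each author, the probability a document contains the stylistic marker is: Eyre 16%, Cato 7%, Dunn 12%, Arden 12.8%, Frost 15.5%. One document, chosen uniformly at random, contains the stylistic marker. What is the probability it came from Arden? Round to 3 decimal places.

0.257

Unnormalized posteriors (prior × likelihood):
  Eyre: 0.23 × 0.16 = 0.0368
  Cato: 0.06 × 0.07 = 0.0042
  Dunn: 0.27 × 0.12 = 0.0324
  Arden: 0.27 × 0.128 = 0.03456
  Frost: 0.17 × 0.155 = 0.02635
Sum = 0.13431.
P(Arden | evidence) = 0.03456 / 0.13431 ≈ 0.257.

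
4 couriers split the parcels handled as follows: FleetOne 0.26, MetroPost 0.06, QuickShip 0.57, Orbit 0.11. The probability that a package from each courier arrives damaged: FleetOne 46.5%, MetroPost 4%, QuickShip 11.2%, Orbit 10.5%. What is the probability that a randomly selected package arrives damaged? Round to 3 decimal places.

0.199

Compute prior × likelihood for every hypothesis:
  FleetOne: 0.26 × 0.465 = 0.1209
  MetroPost: 0.06 × 0.04 = 0.0024
  QuickShip: 0.57 × 0.112 = 0.06384
  Orbit: 0.11 × 0.105 = 0.01155
P(damaged) = 0.1209 + 0.0024 + 0.06384 + 0.01155 = 0.19869 → 0.199.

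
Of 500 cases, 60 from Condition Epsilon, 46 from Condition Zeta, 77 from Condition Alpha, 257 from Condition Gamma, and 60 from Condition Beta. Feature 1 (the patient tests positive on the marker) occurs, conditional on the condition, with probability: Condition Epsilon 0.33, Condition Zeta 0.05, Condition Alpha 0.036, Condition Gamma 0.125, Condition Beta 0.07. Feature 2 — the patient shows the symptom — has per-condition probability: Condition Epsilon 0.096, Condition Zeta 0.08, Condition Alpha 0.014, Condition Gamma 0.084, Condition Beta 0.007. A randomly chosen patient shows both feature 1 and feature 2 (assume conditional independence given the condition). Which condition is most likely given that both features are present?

Condition Gamma

Unnormalized posteriors (prior × likelihood):
  Condition Epsilon: 0.12 × 0.33 × 0.096 = 0.0038016
  Condition Zeta: 0.092 × 0.05 × 0.08 = 0.000368
  Condition Alpha: 0.154 × 0.036 × 0.014 = 0.000077616
  Condition Gamma: 0.514 × 0.125 × 0.084 = 0.005397
  Condition Beta: 0.12 × 0.07 × 0.007 = 0.0000588
Total = 0.009703016.
Largest term belongs to Condition Gamma, so Condition Gamma is most probable.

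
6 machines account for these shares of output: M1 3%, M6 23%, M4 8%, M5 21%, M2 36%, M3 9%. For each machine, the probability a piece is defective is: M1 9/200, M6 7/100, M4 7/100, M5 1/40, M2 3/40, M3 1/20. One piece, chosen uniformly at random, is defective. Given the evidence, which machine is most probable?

Compute prior × likelihood for every hypothesis:
  M1: 0.03 × 0.045 = 0.00135
  M6: 0.23 × 0.07 = 0.0161
  M4: 0.08 × 0.07 = 0.0056
  M5: 0.21 × 0.025 = 0.00525
  M2: 0.36 × 0.075 = 0.027
  M3: 0.09 × 0.05 = 0.0045
Sum = 0.0598.
Largest term belongs to M2, so M2 is most probable.

M2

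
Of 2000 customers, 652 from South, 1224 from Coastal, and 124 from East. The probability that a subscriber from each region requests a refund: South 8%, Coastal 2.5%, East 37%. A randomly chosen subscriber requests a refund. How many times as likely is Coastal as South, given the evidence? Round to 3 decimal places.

By Bayes' rule, posterior ∝ prior × likelihood:
  South: 0.326 × 0.08 = 0.02608
  Coastal: 0.612 × 0.025 = 0.0153
  East: 0.062 × 0.37 = 0.02294
Sum = 0.06432.
The ratio is 0.0153 / 0.02608 (the normalizer cancels) = 0.587.

0.587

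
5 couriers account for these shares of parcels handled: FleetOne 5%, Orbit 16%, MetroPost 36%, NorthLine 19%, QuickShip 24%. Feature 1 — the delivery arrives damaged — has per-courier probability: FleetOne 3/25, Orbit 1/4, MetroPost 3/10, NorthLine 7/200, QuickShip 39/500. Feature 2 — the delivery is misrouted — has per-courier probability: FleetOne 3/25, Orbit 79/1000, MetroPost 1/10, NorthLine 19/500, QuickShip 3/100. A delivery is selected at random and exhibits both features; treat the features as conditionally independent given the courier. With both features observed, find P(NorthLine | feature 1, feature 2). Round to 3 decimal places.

Compute prior × likelihood for every hypothesis:
  FleetOne: 0.05 × 0.12 × 0.12 = 0.00072
  Orbit: 0.16 × 0.25 × 0.079 = 0.00316
  MetroPost: 0.36 × 0.3 × 0.1 = 0.0108
  NorthLine: 0.19 × 0.035 × 0.038 = 0.0002527
  QuickShip: 0.24 × 0.078 × 0.03 = 0.0005616
Total = 0.0154943.
P(NorthLine | evidence) = 0.0002527 / 0.0154943 ≈ 0.016.

0.016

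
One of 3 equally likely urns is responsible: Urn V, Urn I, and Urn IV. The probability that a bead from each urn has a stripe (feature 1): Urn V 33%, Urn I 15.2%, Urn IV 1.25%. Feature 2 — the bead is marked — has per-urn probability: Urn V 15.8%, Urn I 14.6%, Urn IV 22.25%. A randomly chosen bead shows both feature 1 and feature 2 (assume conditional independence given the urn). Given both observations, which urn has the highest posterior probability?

Urn V

With a uniform prior (1/3 each), posterior ∝ likelihood:
  Urn V: 0.33 × 0.158 = 0.05214
  Urn I: 0.152 × 0.146 = 0.022192
  Urn IV: 0.0125 × 0.2225 = 0.00278125
Normalizing constant = 0.07711325.
Largest term belongs to Urn V, so Urn V is most probable.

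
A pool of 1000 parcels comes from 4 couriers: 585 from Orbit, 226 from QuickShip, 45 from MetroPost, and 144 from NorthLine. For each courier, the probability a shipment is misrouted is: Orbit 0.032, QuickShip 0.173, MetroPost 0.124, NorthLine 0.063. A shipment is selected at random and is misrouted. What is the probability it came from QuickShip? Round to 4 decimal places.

0.5395

Compute prior × likelihood for every hypothesis:
  Orbit: 0.585 × 0.032 = 0.01872
  QuickShip: 0.226 × 0.173 = 0.039098
  MetroPost: 0.045 × 0.124 = 0.00558
  NorthLine: 0.144 × 0.063 = 0.009072
Normalizing constant = 0.07247.
P(QuickShip | evidence) = 0.039098 / 0.07247 ≈ 0.5395.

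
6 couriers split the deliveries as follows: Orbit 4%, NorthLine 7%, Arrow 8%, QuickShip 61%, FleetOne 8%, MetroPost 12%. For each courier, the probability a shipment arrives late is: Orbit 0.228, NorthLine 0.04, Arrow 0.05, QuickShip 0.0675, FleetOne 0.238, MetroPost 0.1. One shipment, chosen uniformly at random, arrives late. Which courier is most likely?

QuickShip

Prior × likelihood for each hypothesis:
  Orbit: 0.04 × 0.228 = 0.00912
  NorthLine: 0.07 × 0.04 = 0.0028
  Arrow: 0.08 × 0.05 = 0.004
  QuickShip: 0.61 × 0.0675 = 0.041175
  FleetOne: 0.08 × 0.238 = 0.01904
  MetroPost: 0.12 × 0.1 = 0.012
Normalizing constant = 0.088135.
Largest term belongs to QuickShip, so QuickShip is most probable.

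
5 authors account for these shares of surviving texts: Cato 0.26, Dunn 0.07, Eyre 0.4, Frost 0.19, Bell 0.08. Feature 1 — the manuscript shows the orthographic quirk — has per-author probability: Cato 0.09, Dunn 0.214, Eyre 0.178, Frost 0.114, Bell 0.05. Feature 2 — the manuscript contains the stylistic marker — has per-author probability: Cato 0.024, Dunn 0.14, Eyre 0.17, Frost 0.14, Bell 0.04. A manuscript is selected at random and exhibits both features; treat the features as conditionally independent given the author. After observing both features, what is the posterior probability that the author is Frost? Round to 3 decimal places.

0.169

Unnormalized posteriors (prior × likelihood):
  Cato: 0.26 × 0.09 × 0.024 = 0.0005616
  Dunn: 0.07 × 0.214 × 0.14 = 0.0020972
  Eyre: 0.4 × 0.178 × 0.17 = 0.012104
  Frost: 0.19 × 0.114 × 0.14 = 0.0030324
  Bell: 0.08 × 0.05 × 0.04 = 0.00016
Sum = 0.0179552.
P(Frost | evidence) = 0.0030324 / 0.0179552 ≈ 0.169.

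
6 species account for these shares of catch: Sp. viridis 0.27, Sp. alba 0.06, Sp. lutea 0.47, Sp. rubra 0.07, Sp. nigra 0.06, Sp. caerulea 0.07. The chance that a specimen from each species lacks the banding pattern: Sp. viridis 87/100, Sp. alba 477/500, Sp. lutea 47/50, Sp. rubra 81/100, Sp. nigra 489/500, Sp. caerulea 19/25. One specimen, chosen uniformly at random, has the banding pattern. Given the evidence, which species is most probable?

Sp. viridis

Taking complements, P(banded | each) = Sp. viridis 0.13, Sp. alba 0.046, Sp. lutea 0.06, Sp. rubra 0.19, Sp. nigra 0.022, Sp. caerulea 0.24.
Compute prior × likelihood for every hypothesis:
  Sp. viridis: 0.27 × 0.13 = 0.0351
  Sp. alba: 0.06 × 0.046 = 0.00276
  Sp. lutea: 0.47 × 0.06 = 0.0282
  Sp. rubra: 0.07 × 0.19 = 0.0133
  Sp. nigra: 0.06 × 0.022 = 0.00132
  Sp. caerulea: 0.07 × 0.24 = 0.0168
Normalizing constant = 0.09748.
Largest term belongs to Sp. viridis, so Sp. viridis is most probable.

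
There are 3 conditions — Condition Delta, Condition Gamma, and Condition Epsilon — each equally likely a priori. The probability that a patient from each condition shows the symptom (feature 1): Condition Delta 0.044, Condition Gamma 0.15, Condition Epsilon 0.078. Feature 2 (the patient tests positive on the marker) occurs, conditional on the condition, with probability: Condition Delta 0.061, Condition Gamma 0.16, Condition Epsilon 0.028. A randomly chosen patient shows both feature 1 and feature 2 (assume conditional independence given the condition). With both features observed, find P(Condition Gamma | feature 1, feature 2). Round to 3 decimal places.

0.831

With a uniform prior (1/3 each), posterior ∝ likelihood:
  Condition Delta: 0.044 × 0.061 = 0.002684
  Condition Gamma: 0.15 × 0.16 = 0.024
  Condition Epsilon: 0.078 × 0.028 = 0.002184
Total = 0.028868.
P(Condition Gamma | evidence) = 0.024 / 0.028868 ≈ 0.831.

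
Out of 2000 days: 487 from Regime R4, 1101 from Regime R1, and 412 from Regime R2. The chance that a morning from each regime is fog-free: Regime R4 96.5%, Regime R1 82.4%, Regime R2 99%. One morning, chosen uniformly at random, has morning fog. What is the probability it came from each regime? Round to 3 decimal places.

Regime R4 0.079, Regime R1 0.902, Regime R2 0.019

Taking complements, P(fog | each) = Regime R4 0.035, Regime R1 0.176, Regime R2 0.01.
Prior × likelihood for each hypothesis:
  Regime R4: 0.2435 × 0.035 = 0.0085225
  Regime R1: 0.5505 × 0.176 = 0.096888
  Regime R2: 0.206 × 0.01 = 0.00206
Sum = 0.1074705.
P(Regime R4 | fog) = 0.0085225/0.1074705 ≈ 0.079
P(Regime R1 | fog) = 0.096888/0.1074705 ≈ 0.902
P(Regime R2 | fog) = 0.00206/0.1074705 ≈ 0.019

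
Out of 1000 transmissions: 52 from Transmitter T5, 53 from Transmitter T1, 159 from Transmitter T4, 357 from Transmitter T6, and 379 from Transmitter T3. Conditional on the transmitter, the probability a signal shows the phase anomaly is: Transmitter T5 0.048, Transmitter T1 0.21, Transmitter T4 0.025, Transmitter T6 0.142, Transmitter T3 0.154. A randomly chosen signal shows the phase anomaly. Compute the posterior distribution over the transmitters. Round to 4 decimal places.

Transmitter T5 0.0197, Transmitter T1 0.0879, Transmitter T4 0.0314, Transmitter T6 0.4002, Transmitter T3 0.4608

Unnormalized posteriors (prior × likelihood):
  Transmitter T5: 0.052 × 0.048 = 0.002496
  Transmitter T1: 0.053 × 0.21 = 0.01113
  Transmitter T4: 0.159 × 0.025 = 0.003975
  Transmitter T6: 0.357 × 0.142 = 0.050694
  Transmitter T3: 0.379 × 0.154 = 0.058366
Normalizing constant = 0.126661.
P(Transmitter T5 | anomaly) = 0.002496/0.126661 ≈ 0.0197
P(Transmitter T1 | anomaly) = 0.01113/0.126661 ≈ 0.0879
P(Transmitter T4 | anomaly) = 0.003975/0.126661 ≈ 0.0314
P(Transmitter T6 | anomaly) = 0.050694/0.126661 ≈ 0.4002
P(Transmitter T3 | anomaly) = 0.058366/0.126661 ≈ 0.4608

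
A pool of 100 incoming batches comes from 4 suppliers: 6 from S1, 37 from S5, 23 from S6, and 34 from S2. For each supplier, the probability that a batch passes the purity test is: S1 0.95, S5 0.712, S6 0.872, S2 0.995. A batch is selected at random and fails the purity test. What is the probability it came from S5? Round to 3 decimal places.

Taking complements, P(off-spec | each) = S1 0.05, S5 0.288, S6 0.128, S2 0.005.
Unnormalized posteriors (prior × likelihood):
  S1: 0.06 × 0.05 = 0.003
  S5: 0.37 × 0.288 = 0.10656
  S6: 0.23 × 0.128 = 0.02944
  S2: 0.34 × 0.005 = 0.0017
Normalizing constant = 0.1407.
P(S5 | evidence) = 0.10656 / 0.1407 ≈ 0.757.

0.757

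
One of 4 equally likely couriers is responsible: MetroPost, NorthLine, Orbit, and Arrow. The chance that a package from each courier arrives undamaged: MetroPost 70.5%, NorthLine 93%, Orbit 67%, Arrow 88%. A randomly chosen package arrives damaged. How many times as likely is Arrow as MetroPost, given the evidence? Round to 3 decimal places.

0.407

Taking complements, P(damaged | each) = MetroPost 0.295, NorthLine 0.07, Orbit 0.33, Arrow 0.12.
Since the prior is uniform, the posterior is proportional to the likelihood:
  MetroPost: 0.295
  NorthLine: 0.07
  Orbit: 0.33
  Arrow: 0.12
Normalizing constant = 0.815.
The ratio is 0.12 / 0.295 (the normalizer cancels) = 0.407.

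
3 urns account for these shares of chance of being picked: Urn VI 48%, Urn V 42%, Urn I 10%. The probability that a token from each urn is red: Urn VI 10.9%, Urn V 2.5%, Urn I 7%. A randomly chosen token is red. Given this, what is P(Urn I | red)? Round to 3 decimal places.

By Bayes' rule, posterior ∝ prior × likelihood:
  Urn VI: 0.48 × 0.109 = 0.05232
  Urn V: 0.42 × 0.025 = 0.0105
  Urn I: 0.1 × 0.07 = 0.007
Normalizing constant = 0.06982.
P(Urn I | evidence) = 0.007 / 0.06982 ≈ 0.100.

0.100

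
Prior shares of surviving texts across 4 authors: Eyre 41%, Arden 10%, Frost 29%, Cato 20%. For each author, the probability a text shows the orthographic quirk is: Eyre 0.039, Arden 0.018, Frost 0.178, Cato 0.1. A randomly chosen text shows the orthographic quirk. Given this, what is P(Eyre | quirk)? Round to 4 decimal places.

0.1788

Prior × likelihood for each hypothesis:
  Eyre: 0.41 × 0.039 = 0.01599
  Arden: 0.1 × 0.018 = 0.0018
  Frost: 0.29 × 0.178 = 0.05162
  Cato: 0.2 × 0.1 = 0.02
Total = 0.08941.
P(Eyre | evidence) = 0.01599 / 0.08941 ≈ 0.1788.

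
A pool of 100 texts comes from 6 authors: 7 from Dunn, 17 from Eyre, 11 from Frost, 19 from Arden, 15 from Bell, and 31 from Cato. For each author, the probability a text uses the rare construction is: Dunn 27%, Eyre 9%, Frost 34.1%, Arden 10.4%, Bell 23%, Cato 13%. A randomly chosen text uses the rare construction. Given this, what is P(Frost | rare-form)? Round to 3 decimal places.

0.226

Prior × likelihood for each hypothesis:
  Dunn: 0.07 × 0.27 = 0.0189
  Eyre: 0.17 × 0.09 = 0.0153
  Frost: 0.11 × 0.341 = 0.03751
  Arden: 0.19 × 0.104 = 0.01976
  Bell: 0.15 × 0.23 = 0.0345
  Cato: 0.31 × 0.13 = 0.0403
Total = 0.16627.
P(Frost | evidence) = 0.03751 / 0.16627 ≈ 0.226.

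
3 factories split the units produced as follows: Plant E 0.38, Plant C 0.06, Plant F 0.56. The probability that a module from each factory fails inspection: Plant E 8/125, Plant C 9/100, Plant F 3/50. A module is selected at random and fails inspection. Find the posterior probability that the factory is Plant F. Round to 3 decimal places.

Unnormalized posteriors (prior × likelihood):
  Plant E: 0.38 × 0.064 = 0.02432
  Plant C: 0.06 × 0.09 = 0.0054
  Plant F: 0.56 × 0.06 = 0.0336
Total = 0.06332.
P(Plant F | evidence) = 0.0336 / 0.06332 ≈ 0.531.

0.531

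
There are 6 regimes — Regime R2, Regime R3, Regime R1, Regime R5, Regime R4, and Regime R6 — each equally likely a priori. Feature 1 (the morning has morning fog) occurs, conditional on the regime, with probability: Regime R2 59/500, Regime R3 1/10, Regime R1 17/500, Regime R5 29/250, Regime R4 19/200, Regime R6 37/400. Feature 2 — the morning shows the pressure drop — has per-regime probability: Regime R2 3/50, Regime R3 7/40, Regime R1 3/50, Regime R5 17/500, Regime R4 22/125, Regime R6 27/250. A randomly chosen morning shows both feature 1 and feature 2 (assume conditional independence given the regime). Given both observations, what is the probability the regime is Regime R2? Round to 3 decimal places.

0.124

Since the prior is uniform, the posterior is proportional to the likelihood:
  Regime R2: 0.118 × 0.06 = 0.00708
  Regime R3: 0.1 × 0.175 = 0.0175
  Regime R1: 0.034 × 0.06 = 0.00204
  Regime R5: 0.116 × 0.034 = 0.003944
  Regime R4: 0.095 × 0.176 = 0.01672
  Regime R6: 0.0925 × 0.108 = 0.00999
Normalizing constant = 0.057274.
P(Regime R2 | evidence) = 0.00708 / 0.057274 ≈ 0.124.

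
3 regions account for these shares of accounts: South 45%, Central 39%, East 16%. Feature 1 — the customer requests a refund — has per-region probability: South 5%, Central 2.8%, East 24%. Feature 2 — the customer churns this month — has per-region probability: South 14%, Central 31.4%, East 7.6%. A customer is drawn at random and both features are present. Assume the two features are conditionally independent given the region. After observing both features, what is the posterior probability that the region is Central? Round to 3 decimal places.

0.361

Compute prior × likelihood for every hypothesis:
  South: 0.45 × 0.05 × 0.14 = 0.00315
  Central: 0.39 × 0.028 × 0.314 = 0.00342888
  East: 0.16 × 0.24 × 0.076 = 0.0029184
Normalizing constant = 0.00949728.
P(Central | evidence) = 0.00342888 / 0.00949728 ≈ 0.361.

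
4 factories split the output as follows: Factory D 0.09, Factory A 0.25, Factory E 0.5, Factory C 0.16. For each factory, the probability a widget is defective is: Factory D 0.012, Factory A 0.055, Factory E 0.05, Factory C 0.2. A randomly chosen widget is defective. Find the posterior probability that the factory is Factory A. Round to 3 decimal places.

0.191

Compute prior × likelihood for every hypothesis:
  Factory D: 0.09 × 0.012 = 0.00108
  Factory A: 0.25 × 0.055 = 0.01375
  Factory E: 0.5 × 0.05 = 0.025
  Factory C: 0.16 × 0.2 = 0.032
Sum = 0.07183.
P(Factory A | evidence) = 0.01375 / 0.07183 ≈ 0.191.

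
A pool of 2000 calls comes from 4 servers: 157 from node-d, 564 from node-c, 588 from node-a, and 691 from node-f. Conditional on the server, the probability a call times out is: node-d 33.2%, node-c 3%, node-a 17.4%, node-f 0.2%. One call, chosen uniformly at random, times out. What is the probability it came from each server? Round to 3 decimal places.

Unnormalized posteriors (prior × likelihood):
  node-d: 0.0785 × 0.332 = 0.026062
  node-c: 0.282 × 0.03 = 0.00846
  node-a: 0.294 × 0.174 = 0.051156
  node-f: 0.3455 × 0.002 = 0.000691
Sum = 0.086369.
P(node-d | timeout) = 0.026062/0.086369 ≈ 0.302
P(node-c | timeout) = 0.00846/0.086369 ≈ 0.098
P(node-a | timeout) = 0.051156/0.086369 ≈ 0.592
P(node-f | timeout) = 0.000691/0.086369 ≈ 0.008

node-d 0.302, node-c 0.098, node-a 0.592, node-f 0.008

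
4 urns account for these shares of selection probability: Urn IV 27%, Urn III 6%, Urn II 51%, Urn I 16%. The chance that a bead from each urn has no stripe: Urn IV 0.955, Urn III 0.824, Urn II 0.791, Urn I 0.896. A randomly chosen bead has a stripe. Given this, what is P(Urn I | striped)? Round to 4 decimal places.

0.1140

Taking complements, P(striped | each) = Urn IV 0.045, Urn III 0.176, Urn II 0.209, Urn I 0.104.
Compute prior × likelihood for every hypothesis:
  Urn IV: 0.27 × 0.045 = 0.01215
  Urn III: 0.06 × 0.176 = 0.01056
  Urn II: 0.51 × 0.209 = 0.10659
  Urn I: 0.16 × 0.104 = 0.01664
Normalizing constant = 0.14594.
P(Urn I | evidence) = 0.01664 / 0.14594 ≈ 0.1140.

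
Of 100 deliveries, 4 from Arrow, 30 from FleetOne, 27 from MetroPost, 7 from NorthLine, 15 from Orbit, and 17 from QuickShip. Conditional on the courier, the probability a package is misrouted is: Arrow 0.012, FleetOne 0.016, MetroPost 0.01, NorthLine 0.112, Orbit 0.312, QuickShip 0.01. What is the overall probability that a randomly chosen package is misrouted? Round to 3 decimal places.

0.064

Compute prior × likelihood for every hypothesis:
  Arrow: 0.04 × 0.012 = 0.00048
  FleetOne: 0.3 × 0.016 = 0.0048
  MetroPost: 0.27 × 0.01 = 0.0027
  NorthLine: 0.07 × 0.112 = 0.00784
  Orbit: 0.15 × 0.312 = 0.0468
  QuickShip: 0.17 × 0.01 = 0.0017
P(misrouted) = 0.00048 + 0.0048 + 0.0027 + 0.00784 + 0.0468 + 0.0017 = 0.06432 → 0.064.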